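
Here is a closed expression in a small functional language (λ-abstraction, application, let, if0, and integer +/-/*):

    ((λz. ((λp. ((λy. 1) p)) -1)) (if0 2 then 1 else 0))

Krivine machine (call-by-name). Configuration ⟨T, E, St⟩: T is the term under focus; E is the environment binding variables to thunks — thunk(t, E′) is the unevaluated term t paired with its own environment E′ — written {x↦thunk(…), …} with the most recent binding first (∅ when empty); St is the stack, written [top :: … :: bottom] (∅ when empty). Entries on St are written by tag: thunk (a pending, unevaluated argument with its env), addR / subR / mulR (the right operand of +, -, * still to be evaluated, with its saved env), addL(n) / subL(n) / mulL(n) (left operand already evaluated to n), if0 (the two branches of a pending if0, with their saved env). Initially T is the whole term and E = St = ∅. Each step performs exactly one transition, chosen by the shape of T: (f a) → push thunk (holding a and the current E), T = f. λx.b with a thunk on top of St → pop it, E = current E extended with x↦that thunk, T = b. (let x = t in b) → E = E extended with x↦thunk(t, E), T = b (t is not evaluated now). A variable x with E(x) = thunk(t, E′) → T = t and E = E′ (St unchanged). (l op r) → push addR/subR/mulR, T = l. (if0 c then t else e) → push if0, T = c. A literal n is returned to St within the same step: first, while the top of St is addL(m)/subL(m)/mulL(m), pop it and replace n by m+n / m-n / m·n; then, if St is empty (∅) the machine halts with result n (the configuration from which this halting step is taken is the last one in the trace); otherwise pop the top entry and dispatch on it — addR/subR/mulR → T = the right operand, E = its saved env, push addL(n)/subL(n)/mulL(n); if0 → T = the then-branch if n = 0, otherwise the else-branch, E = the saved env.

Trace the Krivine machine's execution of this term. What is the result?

step 0: ⟨T=((λz. ((λp. ((λy. 1) p)) -1)) (if0 2 then 1 else 0)); E=∅; St=∅⟩
step 1: ⟨T=(λz. ((λp. ((λy. 1) p)) -1)); E=∅; St=[thunk]⟩
step 2: ⟨T=((λp. ((λy. 1) p)) -1); E={z↦thunk((if0 2 then 1 else 0), ∅)}; St=∅⟩
step 3: ⟨T=(λp. ((λy. 1) p)); E={z↦thunk((if0 2 then 1 else 0), ∅)}; St=[thunk]⟩
step 4: ⟨T=((λy. 1) p); E={p↦thunk(-1, {z↦thunk((if0 2 then 1 else 0), ∅)}), z↦thunk((if0 2 then 1 else 0), ∅)}; St=∅⟩
step 5: ⟨T=(λy. 1); E={p↦thunk(-1, {z↦thunk((if0 2 then 1 else 0), ∅)}), z↦thunk((if0 2 then 1 else 0), ∅)}; St=[thunk]⟩
step 6: ⟨T=1; E={y↦thunk(p, {p↦thunk(-1, {z↦thunk((if0 2 then 1 else 0), ∅)}), z↦thunk((if0 2 then 1 else 0), ∅)}), p↦thunk(-1, {z↦thunk((if0 2 then 1 else 0), ∅)}), z↦thunk((if0 2 then 1 else 0), ∅)}; St=∅⟩
→ final value 1

Answer: 1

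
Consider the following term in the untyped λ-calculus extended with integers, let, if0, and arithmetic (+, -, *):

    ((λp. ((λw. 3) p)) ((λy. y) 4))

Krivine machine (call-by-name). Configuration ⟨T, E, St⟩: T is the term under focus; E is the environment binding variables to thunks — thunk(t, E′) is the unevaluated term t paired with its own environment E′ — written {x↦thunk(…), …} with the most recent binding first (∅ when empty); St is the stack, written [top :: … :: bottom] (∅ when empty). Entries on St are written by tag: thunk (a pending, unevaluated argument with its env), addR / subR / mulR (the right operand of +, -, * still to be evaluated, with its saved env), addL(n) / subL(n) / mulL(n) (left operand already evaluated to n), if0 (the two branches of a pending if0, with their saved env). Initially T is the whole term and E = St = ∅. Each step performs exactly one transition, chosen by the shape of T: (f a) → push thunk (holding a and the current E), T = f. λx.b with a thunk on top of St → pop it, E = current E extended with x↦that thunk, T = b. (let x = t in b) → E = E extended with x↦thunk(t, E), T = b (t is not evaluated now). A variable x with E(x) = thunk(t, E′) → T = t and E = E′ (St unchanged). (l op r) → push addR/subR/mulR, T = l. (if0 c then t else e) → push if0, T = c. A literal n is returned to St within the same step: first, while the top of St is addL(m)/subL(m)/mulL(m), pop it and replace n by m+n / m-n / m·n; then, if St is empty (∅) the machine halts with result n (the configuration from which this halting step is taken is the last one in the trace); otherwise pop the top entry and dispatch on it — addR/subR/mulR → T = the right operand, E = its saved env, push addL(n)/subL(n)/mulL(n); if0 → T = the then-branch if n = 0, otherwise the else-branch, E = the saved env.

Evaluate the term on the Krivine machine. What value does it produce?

Answer: 3

Execution trace:
t=0: [T=((λp. ((λw. 3) p)) ((λy. y) 4)) | E=∅ | St=∅]
t=1: [T=(λp. ((λw. 3) p)) | E=∅ | St=[thunk]]
t=2: [T=((λw. 3) p) | E={p↦thunk(((λy. y) 4), ∅)} | St=∅]
t=3: [T=(λw. 3) | E={p↦thunk(((λy. y) 4), ∅)} | St=[thunk]]
t=4: [T=3 | E={w↦thunk(p, {p↦thunk(((λy. y) 4), ∅)}), p↦thunk(((λy. y) 4), ∅)} | St=∅]
→ final value 3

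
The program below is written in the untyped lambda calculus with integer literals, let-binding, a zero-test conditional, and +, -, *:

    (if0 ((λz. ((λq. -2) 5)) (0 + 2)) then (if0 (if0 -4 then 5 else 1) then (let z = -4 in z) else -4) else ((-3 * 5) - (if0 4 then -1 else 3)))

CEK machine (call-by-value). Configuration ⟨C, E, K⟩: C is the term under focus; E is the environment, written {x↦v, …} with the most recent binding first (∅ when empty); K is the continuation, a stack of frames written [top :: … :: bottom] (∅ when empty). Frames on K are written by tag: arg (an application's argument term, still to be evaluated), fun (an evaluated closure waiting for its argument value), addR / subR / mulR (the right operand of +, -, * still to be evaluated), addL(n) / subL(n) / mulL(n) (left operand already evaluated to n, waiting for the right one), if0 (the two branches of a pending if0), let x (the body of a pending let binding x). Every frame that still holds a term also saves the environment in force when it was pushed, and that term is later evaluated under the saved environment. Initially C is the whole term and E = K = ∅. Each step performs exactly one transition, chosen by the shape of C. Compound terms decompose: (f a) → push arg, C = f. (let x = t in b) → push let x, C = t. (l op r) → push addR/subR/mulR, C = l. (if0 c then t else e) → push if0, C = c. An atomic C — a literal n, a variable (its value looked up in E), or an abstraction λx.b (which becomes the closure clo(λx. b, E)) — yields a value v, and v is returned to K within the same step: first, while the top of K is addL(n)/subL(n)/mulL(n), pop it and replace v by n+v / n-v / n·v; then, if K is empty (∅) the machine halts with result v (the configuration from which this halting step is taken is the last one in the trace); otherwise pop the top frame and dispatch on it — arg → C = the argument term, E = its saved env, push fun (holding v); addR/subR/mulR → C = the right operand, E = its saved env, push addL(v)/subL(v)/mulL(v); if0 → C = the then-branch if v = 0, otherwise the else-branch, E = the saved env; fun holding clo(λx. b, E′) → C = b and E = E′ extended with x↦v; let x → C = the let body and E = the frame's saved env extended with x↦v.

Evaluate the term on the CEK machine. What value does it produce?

[0] ⟨C=(if0 ((λz. ((λq. -2) 5)) (0 + 2)) then (if0 (if0 -4 then 5 else 1) then (let z = -4 in z) else -4) else ((-3 * 5) - (if0 4 then -1 else 3))); E=∅; K=∅⟩
[1] ⟨C=((λz. ((λq. -2) 5)) (0 + 2)); E=∅; K=[if0]⟩
[2] ⟨C=(λz. ((λq. -2) 5)); E=∅; K=[arg :: if0]⟩
[3] ⟨C=(0 + 2); E=∅; K=[fun :: if0]⟩
[4] ⟨C=0; E=∅; K=[addR :: fun :: if0]⟩
[5] ⟨C=2; E=∅; K=[addL(0) :: fun :: if0]⟩
[6] ⟨C=((λq. -2) 5); E={z↦2}; K=[if0]⟩
[7] ⟨C=(λq. -2); E={z↦2}; K=[arg :: if0]⟩
[8] ⟨C=5; E={z↦2}; K=[fun :: if0]⟩
[9] ⟨C=-2; E={q↦5, z↦2}; K=[if0]⟩
[10] ⟨C=((-3 * 5) - (if0 4 then -1 else 3)); E=∅; K=∅⟩
[11] ⟨C=(-3 * 5); E=∅; K=[subR]⟩
[12] ⟨C=-3; E=∅; K=[mulR :: subR]⟩
[13] ⟨C=5; E=∅; K=[mulL(-3) :: subR]⟩
[14] ⟨C=(if0 4 then -1 else 3); E=∅; K=[subL(-15)]⟩
[15] ⟨C=4; E=∅; K=[if0 :: subL(-15)]⟩
[16] ⟨C=3; E=∅; K=[subL(-15)]⟩
→ final value -18

Answer: -18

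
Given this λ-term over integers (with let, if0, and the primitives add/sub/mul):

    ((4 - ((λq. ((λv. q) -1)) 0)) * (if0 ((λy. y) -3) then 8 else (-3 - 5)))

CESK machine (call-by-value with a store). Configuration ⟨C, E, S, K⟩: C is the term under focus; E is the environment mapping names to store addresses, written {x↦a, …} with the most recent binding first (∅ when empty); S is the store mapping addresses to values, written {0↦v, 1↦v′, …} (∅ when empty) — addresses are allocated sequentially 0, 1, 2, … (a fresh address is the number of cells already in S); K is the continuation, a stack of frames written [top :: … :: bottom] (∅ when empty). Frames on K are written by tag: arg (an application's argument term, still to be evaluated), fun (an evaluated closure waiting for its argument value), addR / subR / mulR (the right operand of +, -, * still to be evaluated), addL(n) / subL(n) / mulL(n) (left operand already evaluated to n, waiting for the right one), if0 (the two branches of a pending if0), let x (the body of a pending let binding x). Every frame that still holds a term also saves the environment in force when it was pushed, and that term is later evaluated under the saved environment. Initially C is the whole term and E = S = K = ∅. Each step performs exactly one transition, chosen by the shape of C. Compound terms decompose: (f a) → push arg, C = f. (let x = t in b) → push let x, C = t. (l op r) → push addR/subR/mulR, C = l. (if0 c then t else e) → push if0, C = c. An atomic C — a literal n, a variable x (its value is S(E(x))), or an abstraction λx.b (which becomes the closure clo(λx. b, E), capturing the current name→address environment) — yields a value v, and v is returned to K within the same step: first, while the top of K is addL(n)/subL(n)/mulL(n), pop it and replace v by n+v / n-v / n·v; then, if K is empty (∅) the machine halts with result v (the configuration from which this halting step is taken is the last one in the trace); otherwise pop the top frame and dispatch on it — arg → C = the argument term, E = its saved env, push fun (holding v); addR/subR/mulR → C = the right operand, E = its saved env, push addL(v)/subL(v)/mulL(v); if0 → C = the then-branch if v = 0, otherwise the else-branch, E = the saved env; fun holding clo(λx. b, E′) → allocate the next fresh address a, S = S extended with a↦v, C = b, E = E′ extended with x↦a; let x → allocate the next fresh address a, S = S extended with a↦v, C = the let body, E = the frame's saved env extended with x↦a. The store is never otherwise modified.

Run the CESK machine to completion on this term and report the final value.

Answer: -32

Derivation:
0. <C=((4 - ((λq. ((λv. q) -1)) 0)) * (if0 ((λy. y) -3) then 8 else (-3 - 5))), E=∅, S=∅, K=∅>
1. <C=(4 - ((λq. ((λv. q) -1)) 0)), E=∅, S=∅, K=[mulR]>
2. <C=4, E=∅, S=∅, K=[subR :: mulR]>
3. <C=((λq. ((λv. q) -1)) 0), E=∅, S=∅, K=[subL(4) :: mulR]>
4. <C=(λq. ((λv. q) -1)), E=∅, S=∅, K=[arg :: subL(4) :: mulR]>
5. <C=0, E=∅, S=∅, K=[fun :: subL(4) :: mulR]>
6. <C=((λv. q) -1), E={q↦0}, S={0↦0}, K=[subL(4) :: mulR]>
7. <C=(λv. q), E={q↦0}, S={0↦0}, K=[arg :: subL(4) :: mulR]>
8. <C=-1, E={q↦0}, S={0↦0}, K=[fun :: subL(4) :: mulR]>
9. <C=q, E={v↦1, q↦0}, S={0↦0, 1↦-1}, K=[subL(4) :: mulR]>
10. <C=(if0 ((λy. y) -3) then 8 else (-3 - 5)), E=∅, S={0↦0, 1↦-1}, K=[mulL(4)]>
11. <C=((λy. y) -3), E=∅, S={0↦0, 1↦-1}, K=[if0 :: mulL(4)]>
12. <C=(λy. y), E=∅, S={0↦0, 1↦-1}, K=[arg :: if0 :: mulL(4)]>
13. <C=-3, E=∅, S={0↦0, 1↦-1}, K=[fun :: if0 :: mulL(4)]>
14. <C=y, E={y↦2}, S={0↦0, 1↦-1, 2↦-3}, K=[if0 :: mulL(4)]>
15. <C=(-3 - 5), E=∅, S={0↦0, 1↦-1, 2↦-3}, K=[mulL(4)]>
16. <C=-3, E=∅, S={0↦0, 1↦-1, 2↦-3}, K=[subR :: mulL(4)]>
17. <C=5, E=∅, S={0↦0, 1↦-1, 2↦-3}, K=[subL(-3) :: mulL(4)]>
→ final value -32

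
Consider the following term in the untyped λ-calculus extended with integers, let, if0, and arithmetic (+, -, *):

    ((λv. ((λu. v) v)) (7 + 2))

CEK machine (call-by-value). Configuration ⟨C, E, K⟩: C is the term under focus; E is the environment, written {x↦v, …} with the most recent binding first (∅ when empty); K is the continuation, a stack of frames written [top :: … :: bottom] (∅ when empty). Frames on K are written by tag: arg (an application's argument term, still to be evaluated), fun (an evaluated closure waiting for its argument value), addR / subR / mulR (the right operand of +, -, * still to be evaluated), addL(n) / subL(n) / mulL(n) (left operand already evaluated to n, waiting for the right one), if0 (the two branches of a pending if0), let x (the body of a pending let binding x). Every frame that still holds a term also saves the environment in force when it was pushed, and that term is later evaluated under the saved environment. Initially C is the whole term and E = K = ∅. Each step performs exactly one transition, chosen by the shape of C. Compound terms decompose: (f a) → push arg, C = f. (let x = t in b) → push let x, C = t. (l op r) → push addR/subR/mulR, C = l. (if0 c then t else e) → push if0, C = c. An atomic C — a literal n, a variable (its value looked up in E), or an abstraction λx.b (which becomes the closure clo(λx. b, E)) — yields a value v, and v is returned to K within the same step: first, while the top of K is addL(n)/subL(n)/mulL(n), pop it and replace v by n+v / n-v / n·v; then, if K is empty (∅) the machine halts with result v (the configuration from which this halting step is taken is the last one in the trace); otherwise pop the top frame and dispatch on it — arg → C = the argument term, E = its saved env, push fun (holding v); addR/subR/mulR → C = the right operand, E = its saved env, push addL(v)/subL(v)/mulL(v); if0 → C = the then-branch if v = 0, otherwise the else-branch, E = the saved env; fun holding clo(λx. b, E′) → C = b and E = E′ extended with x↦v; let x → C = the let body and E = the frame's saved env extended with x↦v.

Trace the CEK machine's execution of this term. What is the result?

Answer: 9

Execution trace:
step 0: [C=((λv. ((λu. v) v)) (7 + 2)) | E=∅ | K=∅]
step 1: [C=(λv. ((λu. v) v)) | E=∅ | K=[arg]]
step 2: [C=(7 + 2) | E=∅ | K=[fun]]
step 3: [C=7 | E=∅ | K=[addR :: fun]]
step 4: [C=2 | E=∅ | K=[addL(7) :: fun]]
step 5: [C=((λu. v) v) | E={v↦9} | K=∅]
step 6: [C=(λu. v) | E={v↦9} | K=[arg]]
step 7: [C=v | E={v↦9} | K=[fun]]
step 8: [C=v | E={u↦9, v↦9} | K=∅]
→ final value 9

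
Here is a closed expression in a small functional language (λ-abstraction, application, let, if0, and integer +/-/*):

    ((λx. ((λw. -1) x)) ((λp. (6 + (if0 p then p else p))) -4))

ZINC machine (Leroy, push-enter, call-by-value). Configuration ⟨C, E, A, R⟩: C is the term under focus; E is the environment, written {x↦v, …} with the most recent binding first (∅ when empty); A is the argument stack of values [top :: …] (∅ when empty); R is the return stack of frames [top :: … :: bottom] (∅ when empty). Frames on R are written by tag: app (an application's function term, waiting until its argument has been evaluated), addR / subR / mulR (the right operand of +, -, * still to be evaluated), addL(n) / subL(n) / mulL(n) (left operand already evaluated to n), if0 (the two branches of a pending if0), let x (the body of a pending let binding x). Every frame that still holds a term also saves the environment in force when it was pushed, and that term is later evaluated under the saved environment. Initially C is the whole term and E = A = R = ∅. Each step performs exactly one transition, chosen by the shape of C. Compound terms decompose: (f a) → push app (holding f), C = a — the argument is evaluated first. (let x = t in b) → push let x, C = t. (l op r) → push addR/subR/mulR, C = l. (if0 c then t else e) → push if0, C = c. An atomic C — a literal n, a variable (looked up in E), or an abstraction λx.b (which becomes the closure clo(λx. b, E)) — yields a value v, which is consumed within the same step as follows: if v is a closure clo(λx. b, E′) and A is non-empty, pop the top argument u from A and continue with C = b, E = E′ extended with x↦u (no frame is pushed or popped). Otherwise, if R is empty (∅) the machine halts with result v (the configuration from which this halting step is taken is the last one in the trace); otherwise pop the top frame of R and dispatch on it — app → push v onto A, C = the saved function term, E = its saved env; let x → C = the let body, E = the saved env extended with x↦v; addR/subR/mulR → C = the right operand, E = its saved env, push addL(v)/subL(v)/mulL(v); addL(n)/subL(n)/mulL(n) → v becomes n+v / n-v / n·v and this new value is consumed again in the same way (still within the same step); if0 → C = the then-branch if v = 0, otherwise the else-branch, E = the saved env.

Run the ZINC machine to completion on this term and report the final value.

0. ⟨C=((λx. ((λw. -1) x)) ((λp. (6 + (if0 p then p else p))) -4)); E=∅; A=∅; R=∅⟩
1. ⟨C=((λp. (6 + (if0 p then p else p))) -4); E=∅; A=∅; R=[app]⟩
2. ⟨C=-4; E=∅; A=∅; R=[app :: app]⟩
3. ⟨C=(λp. (6 + (if0 p then p else p))); E=∅; A=[-4]; R=[app]⟩
4. ⟨C=(6 + (if0 p then p else p)); E={p↦-4}; A=∅; R=[app]⟩
5. ⟨C=6; E={p↦-4}; A=∅; R=[addR :: app]⟩
6. ⟨C=(if0 p then p else p); E={p↦-4}; A=∅; R=[addL(6) :: app]⟩
7. ⟨C=p; E={p↦-4}; A=∅; R=[if0 :: addL(6) :: app]⟩
8. ⟨C=p; E={p↦-4}; A=∅; R=[addL(6) :: app]⟩
9. ⟨C=(λx. ((λw. -1) x)); E=∅; A=[2]; R=∅⟩
10. ⟨C=((λw. -1) x); E={x↦2}; A=∅; R=∅⟩
11. ⟨C=x; E={x↦2}; A=∅; R=[app]⟩
12. ⟨C=(λw. -1); E={x↦2}; A=[2]; R=∅⟩
13. ⟨C=-1; E={w↦2, x↦2}; A=∅; R=∅⟩
→ final value -1

Answer: -1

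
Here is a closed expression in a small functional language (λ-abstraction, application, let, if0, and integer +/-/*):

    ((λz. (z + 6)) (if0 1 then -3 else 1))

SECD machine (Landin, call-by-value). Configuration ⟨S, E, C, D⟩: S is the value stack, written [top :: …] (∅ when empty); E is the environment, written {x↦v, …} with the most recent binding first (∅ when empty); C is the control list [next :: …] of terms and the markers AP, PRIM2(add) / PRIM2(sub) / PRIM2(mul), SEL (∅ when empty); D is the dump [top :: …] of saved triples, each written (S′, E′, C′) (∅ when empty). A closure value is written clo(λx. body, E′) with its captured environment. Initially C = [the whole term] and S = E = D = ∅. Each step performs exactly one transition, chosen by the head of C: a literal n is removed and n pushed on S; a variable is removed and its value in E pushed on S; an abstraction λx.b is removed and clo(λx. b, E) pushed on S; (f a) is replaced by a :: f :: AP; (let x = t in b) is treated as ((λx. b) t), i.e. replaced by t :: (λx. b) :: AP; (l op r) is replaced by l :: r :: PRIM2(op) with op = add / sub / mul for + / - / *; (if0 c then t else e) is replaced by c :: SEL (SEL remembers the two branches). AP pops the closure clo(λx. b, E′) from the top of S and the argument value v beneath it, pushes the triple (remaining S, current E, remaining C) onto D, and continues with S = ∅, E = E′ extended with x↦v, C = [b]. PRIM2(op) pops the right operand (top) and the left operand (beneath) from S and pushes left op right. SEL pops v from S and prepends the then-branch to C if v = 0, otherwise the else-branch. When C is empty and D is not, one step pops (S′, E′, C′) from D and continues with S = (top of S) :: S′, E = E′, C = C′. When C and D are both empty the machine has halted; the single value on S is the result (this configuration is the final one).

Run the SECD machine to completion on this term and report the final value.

Answer: 7

Derivation:
[0] [S=∅ | E=∅ | C=[((λz. (z + 6)) (if0 1 then -3 else 1))] | D=∅]
[1] [S=∅ | E=∅ | C=[(if0 1 then -3 else 1) :: (λz. (z + 6)) :: AP] | D=∅]
[2] [S=∅ | E=∅ | C=[1 :: SEL :: (λz. (z + 6)) :: AP] | D=∅]
[3] [S=[1] | E=∅ | C=[SEL :: (λz. (z + 6)) :: AP] | D=∅]
[4] [S=∅ | E=∅ | C=[1 :: (λz. (z + 6)) :: AP] | D=∅]
[5] [S=[1] | E=∅ | C=[(λz. (z + 6)) :: AP] | D=∅]
[6] [S=[clo(λz. (z + 6), ∅) :: 1] | E=∅ | C=[AP] | D=∅]
[7] [S=∅ | E={z↦1} | C=[(z + 6)] | D=[(∅, ∅, ∅)]]
[8] [S=∅ | E={z↦1} | C=[z :: 6 :: PRIM2(add)] | D=[(∅, ∅, ∅)]]
[9] [S=[1] | E={z↦1} | C=[6 :: PRIM2(add)] | D=[(∅, ∅, ∅)]]
[10] [S=[6 :: 1] | E={z↦1} | C=[PRIM2(add)] | D=[(∅, ∅, ∅)]]
[11] [S=[7] | E={z↦1} | C=∅ | D=[(∅, ∅, ∅)]]
[12] [S=[7] | E=∅ | C=∅ | D=∅]
→ final value 7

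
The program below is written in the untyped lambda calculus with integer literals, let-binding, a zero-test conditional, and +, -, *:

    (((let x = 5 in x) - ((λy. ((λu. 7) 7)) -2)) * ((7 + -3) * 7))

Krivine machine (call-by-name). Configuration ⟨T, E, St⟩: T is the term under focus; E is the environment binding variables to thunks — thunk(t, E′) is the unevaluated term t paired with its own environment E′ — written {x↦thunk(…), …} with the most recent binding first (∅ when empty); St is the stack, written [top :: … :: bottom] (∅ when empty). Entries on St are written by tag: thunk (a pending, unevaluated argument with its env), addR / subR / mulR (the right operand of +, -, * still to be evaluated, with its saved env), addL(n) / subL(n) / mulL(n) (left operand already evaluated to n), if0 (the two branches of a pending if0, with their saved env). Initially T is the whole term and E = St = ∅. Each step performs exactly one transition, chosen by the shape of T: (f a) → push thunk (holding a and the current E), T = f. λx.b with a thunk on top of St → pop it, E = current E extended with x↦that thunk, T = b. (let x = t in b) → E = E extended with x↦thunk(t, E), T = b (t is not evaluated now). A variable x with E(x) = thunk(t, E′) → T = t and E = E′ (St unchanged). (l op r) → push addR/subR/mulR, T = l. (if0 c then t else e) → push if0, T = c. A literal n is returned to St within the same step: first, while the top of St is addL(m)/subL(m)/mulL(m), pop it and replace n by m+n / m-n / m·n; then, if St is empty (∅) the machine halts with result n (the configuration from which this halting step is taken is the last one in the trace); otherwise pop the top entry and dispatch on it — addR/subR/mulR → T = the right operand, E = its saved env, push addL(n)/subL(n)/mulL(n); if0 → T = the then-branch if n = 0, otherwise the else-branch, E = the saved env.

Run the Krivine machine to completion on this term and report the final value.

Answer: -56

Execution trace:
t=0: ⟨T=(((let x = 5 in x) - ((λy. ((λu. 7) 7)) -2)) * ((7 + -3) * 7)); E=∅; St=∅⟩
t=1: ⟨T=((let x = 5 in x) - ((λy. ((λu. 7) 7)) -2)); E=∅; St=[mulR]⟩
t=2: ⟨T=(let x = 5 in x); E=∅; St=[subR :: mulR]⟩
t=3: ⟨T=x; E={x↦thunk(5, ∅)}; St=[subR :: mulR]⟩
t=4: ⟨T=5; E=∅; St=[subR :: mulR]⟩
t=5: ⟨T=((λy. ((λu. 7) 7)) -2); E=∅; St=[subL(5) :: mulR]⟩
t=6: ⟨T=(λy. ((λu. 7) 7)); E=∅; St=[thunk :: subL(5) :: mulR]⟩
t=7: ⟨T=((λu. 7) 7); E={y↦thunk(-2, ∅)}; St=[subL(5) :: mulR]⟩
t=8: ⟨T=(λu. 7); E={y↦thunk(-2, ∅)}; St=[thunk :: subL(5) :: mulR]⟩
t=9: ⟨T=7; E={u↦thunk(7, {y↦thunk(-2, ∅)}), y↦thunk(-2, ∅)}; St=[subL(5) :: mulR]⟩
t=10: ⟨T=((7 + -3) * 7); E=∅; St=[mulL(-2)]⟩
t=11: ⟨T=(7 + -3); E=∅; St=[mulR :: mulL(-2)]⟩
t=12: ⟨T=7; E=∅; St=[addR :: mulR :: mulL(-2)]⟩
t=13: ⟨T=-3; E=∅; St=[addL(7) :: mulR :: mulL(-2)]⟩
t=14: ⟨T=7; E=∅; St=[mulL(4) :: mulL(-2)]⟩
→ final value -56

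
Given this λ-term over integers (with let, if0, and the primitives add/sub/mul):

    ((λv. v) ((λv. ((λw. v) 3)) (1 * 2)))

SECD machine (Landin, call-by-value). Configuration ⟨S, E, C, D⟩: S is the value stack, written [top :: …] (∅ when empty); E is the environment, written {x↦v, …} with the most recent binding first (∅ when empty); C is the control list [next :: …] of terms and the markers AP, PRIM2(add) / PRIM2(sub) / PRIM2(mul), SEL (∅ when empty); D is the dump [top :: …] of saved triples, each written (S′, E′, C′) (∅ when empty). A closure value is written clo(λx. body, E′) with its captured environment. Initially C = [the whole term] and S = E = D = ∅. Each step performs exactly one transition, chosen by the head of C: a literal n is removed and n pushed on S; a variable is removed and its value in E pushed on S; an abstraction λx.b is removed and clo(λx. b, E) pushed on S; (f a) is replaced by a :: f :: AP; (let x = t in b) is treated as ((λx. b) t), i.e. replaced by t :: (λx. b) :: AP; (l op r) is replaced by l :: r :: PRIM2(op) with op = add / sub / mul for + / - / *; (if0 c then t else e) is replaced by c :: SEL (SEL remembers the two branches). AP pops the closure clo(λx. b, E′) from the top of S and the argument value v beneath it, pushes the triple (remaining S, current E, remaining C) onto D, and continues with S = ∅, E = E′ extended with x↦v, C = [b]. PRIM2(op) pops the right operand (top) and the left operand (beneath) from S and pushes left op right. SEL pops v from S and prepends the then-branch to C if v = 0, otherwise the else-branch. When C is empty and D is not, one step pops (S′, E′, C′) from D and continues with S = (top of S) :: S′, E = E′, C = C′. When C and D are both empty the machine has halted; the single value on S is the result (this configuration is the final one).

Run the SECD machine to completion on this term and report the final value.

Answer: 2

Derivation:
t=0: ⟨S=∅; E=∅; C=[((λv. v) ((λv. ((λw. v) 3)) (1 * 2)))]; D=∅⟩
t=1: ⟨S=∅; E=∅; C=[((λv. ((λw. v) 3)) (1 * 2)) :: (λv. v) :: AP]; D=∅⟩
t=2: ⟨S=∅; E=∅; C=[(1 * 2) :: (λv. ((λw. v) 3)) :: AP :: (λv. v) :: AP]; D=∅⟩
t=3: ⟨S=∅; E=∅; C=[1 :: 2 :: PRIM2(mul) :: (λv. ((λw. v) 3)) :: AP :: (λv. v) :: AP]; D=∅⟩
t=4: ⟨S=[1]; E=∅; C=[2 :: PRIM2(mul) :: (λv. ((λw. v) 3)) :: AP :: (λv. v) :: AP]; D=∅⟩
t=5: ⟨S=[2 :: 1]; E=∅; C=[PRIM2(mul) :: (λv. ((λw. v) 3)) :: AP :: (λv. v) :: AP]; D=∅⟩
t=6: ⟨S=[2]; E=∅; C=[(λv. ((λw. v) 3)) :: AP :: (λv. v) :: AP]; D=∅⟩
t=7: ⟨S=[clo(λv. ((λw. v) 3), ∅) :: 2]; E=∅; C=[AP :: (λv. v) :: AP]; D=∅⟩
t=8: ⟨S=∅; E={v↦2}; C=[((λw. v) 3)]; D=[(∅, ∅, [(λv. v) :: AP])]⟩
t=9: ⟨S=∅; E={v↦2}; C=[3 :: (λw. v) :: AP]; D=[(∅, ∅, [(λv. v) :: AP])]⟩
t=10: ⟨S=[3]; E={v↦2}; C=[(λw. v) :: AP]; D=[(∅, ∅, [(λv. v) :: AP])]⟩
t=11: ⟨S=[clo(λw. v, {v↦2}) :: 3]; E={v↦2}; C=[AP]; D=[(∅, ∅, [(λv. v) :: AP])]⟩
t=12: ⟨S=∅; E={w↦3, v↦2}; C=[v]; D=[(∅, {v↦2}, ∅) :: (∅, ∅, [(λv. v) :: AP])]⟩
t=13: ⟨S=[2]; E={w↦3, v↦2}; C=∅; D=[(∅, {v↦2}, ∅) :: (∅, ∅, [(λv. v) :: AP])]⟩
t=14: ⟨S=[2]; E={v↦2}; C=∅; D=[(∅, ∅, [(λv. v) :: AP])]⟩
t=15: ⟨S=[2]; E=∅; C=[(λv. v) :: AP]; D=∅⟩
t=16: ⟨S=[clo(λv. v, ∅) :: 2]; E=∅; C=[AP]; D=∅⟩
t=17: ⟨S=∅; E={v↦2}; C=[v]; D=[(∅, ∅, ∅)]⟩
t=18: ⟨S=[2]; E={v↦2}; C=∅; D=[(∅, ∅, ∅)]⟩
t=19: ⟨S=[2]; E=∅; C=∅; D=∅⟩
→ final value 2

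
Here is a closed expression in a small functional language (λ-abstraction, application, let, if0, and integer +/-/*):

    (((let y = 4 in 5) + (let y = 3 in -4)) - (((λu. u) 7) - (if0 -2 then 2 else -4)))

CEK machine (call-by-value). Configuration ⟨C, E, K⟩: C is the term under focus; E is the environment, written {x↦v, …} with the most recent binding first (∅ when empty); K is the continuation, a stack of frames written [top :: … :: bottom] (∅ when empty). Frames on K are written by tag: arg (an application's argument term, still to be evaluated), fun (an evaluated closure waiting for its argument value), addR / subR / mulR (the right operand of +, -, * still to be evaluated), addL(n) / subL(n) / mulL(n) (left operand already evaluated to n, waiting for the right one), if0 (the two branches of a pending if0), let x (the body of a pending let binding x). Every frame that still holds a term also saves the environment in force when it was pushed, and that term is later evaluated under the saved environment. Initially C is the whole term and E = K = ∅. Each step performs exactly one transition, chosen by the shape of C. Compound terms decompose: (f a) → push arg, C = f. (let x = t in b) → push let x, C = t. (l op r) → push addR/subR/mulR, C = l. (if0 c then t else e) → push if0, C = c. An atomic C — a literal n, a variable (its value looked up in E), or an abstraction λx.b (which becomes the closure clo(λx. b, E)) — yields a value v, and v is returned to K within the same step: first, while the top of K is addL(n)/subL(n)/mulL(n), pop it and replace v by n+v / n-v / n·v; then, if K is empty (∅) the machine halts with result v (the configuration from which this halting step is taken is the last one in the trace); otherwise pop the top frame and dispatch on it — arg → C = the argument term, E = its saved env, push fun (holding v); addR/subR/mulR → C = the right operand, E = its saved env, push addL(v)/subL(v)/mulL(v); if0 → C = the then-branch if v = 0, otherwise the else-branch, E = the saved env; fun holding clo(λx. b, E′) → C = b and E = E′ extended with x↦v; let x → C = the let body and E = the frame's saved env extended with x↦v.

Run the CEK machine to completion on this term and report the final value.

Answer: -10

Machine steps:
t=0: ⟨C=(((let y = 4 in 5) + (let y = 3 in -4)) - (((λu. u) 7) - (if0 -2 then 2 else -4))); E=∅; K=∅⟩
t=1: ⟨C=((let y = 4 in 5) + (let y = 3 in -4)); E=∅; K=[subR]⟩
t=2: ⟨C=(let y = 4 in 5); E=∅; K=[addR :: subR]⟩
t=3: ⟨C=4; E=∅; K=[let y :: addR :: subR]⟩
t=4: ⟨C=5; E={y↦4}; K=[addR :: subR]⟩
t=5: ⟨C=(let y = 3 in -4); E=∅; K=[addL(5) :: subR]⟩
t=6: ⟨C=3; E=∅; K=[let y :: addL(5) :: subR]⟩
t=7: ⟨C=-4; E={y↦3}; K=[addL(5) :: subR]⟩
t=8: ⟨C=(((λu. u) 7) - (if0 -2 then 2 else -4)); E=∅; K=[subL(1)]⟩
t=9: ⟨C=((λu. u) 7); E=∅; K=[subR :: subL(1)]⟩
t=10: ⟨C=(λu. u); E=∅; K=[arg :: subR :: subL(1)]⟩
t=11: ⟨C=7; E=∅; K=[fun :: subR :: subL(1)]⟩
t=12: ⟨C=u; E={u↦7}; K=[subR :: subL(1)]⟩
t=13: ⟨C=(if0 -2 then 2 else -4); E=∅; K=[subL(7) :: subL(1)]⟩
t=14: ⟨C=-2; E=∅; K=[if0 :: subL(7) :: subL(1)]⟩
t=15: ⟨C=-4; E=∅; K=[subL(7) :: subL(1)]⟩
→ final value -10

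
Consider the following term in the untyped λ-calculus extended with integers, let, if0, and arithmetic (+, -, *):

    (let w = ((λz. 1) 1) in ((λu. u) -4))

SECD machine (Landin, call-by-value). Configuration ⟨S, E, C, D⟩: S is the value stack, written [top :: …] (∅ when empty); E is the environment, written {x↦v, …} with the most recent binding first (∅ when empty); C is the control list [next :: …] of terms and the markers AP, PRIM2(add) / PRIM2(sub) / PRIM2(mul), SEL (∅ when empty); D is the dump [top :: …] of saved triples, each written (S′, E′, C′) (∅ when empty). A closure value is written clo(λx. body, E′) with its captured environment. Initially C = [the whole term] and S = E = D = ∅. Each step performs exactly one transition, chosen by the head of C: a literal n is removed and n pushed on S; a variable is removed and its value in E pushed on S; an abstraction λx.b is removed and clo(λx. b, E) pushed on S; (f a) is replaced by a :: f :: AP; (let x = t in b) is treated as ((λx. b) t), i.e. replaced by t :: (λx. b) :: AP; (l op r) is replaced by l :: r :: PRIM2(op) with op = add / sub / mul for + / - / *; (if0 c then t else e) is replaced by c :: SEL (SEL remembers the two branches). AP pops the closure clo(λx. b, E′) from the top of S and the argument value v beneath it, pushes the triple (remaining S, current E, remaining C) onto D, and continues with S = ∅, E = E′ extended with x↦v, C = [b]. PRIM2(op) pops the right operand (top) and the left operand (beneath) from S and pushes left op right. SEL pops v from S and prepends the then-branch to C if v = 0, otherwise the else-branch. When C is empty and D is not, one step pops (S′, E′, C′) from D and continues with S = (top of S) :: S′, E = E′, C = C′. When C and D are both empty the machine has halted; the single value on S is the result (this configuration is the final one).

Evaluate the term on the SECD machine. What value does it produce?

Answer: -4

Derivation:
0. ⟨S=∅; E=∅; C=[(let w = ((λz. 1) 1) in ((λu. u) -4))]; D=∅⟩
1. ⟨S=∅; E=∅; C=[((λz. 1) 1) :: (λw. ((λu. u) -4)) :: AP]; D=∅⟩
2. ⟨S=∅; E=∅; C=[1 :: (λz. 1) :: AP :: (λw. ((λu. u) -4)) :: AP]; D=∅⟩
3. ⟨S=[1]; E=∅; C=[(λz. 1) :: AP :: (λw. ((λu. u) -4)) :: AP]; D=∅⟩
4. ⟨S=[clo(λz. 1, ∅) :: 1]; E=∅; C=[AP :: (λw. ((λu. u) -4)) :: AP]; D=∅⟩
5. ⟨S=∅; E={z↦1}; C=[1]; D=[(∅, ∅, [(λw. ((λu. u) -4)) :: AP])]⟩
6. ⟨S=[1]; E={z↦1}; C=∅; D=[(∅, ∅, [(λw. ((λu. u) -4)) :: AP])]⟩
7. ⟨S=[1]; E=∅; C=[(λw. ((λu. u) -4)) :: AP]; D=∅⟩
8. ⟨S=[clo(λw. ((λu. u) -4), ∅) :: 1]; E=∅; C=[AP]; D=∅⟩
9. ⟨S=∅; E={w↦1}; C=[((λu. u) -4)]; D=[(∅, ∅, ∅)]⟩
10. ⟨S=∅; E={w↦1}; C=[-4 :: (λu. u) :: AP]; D=[(∅, ∅, ∅)]⟩
11. ⟨S=[-4]; E={w↦1}; C=[(λu. u) :: AP]; D=[(∅, ∅, ∅)]⟩
12. ⟨S=[clo(λu. u, {w↦1}) :: -4]; E={w↦1}; C=[AP]; D=[(∅, ∅, ∅)]⟩
13. ⟨S=∅; E={u↦-4, w↦1}; C=[u]; D=[(∅, {w↦1}, ∅) :: (∅, ∅, ∅)]⟩
14. ⟨S=[-4]; E={u↦-4, w↦1}; C=∅; D=[(∅, {w↦1}, ∅) :: (∅, ∅, ∅)]⟩
15. ⟨S=[-4]; E={w↦1}; C=∅; D=[(∅, ∅, ∅)]⟩
16. ⟨S=[-4]; E=∅; C=∅; D=∅⟩
→ final value -4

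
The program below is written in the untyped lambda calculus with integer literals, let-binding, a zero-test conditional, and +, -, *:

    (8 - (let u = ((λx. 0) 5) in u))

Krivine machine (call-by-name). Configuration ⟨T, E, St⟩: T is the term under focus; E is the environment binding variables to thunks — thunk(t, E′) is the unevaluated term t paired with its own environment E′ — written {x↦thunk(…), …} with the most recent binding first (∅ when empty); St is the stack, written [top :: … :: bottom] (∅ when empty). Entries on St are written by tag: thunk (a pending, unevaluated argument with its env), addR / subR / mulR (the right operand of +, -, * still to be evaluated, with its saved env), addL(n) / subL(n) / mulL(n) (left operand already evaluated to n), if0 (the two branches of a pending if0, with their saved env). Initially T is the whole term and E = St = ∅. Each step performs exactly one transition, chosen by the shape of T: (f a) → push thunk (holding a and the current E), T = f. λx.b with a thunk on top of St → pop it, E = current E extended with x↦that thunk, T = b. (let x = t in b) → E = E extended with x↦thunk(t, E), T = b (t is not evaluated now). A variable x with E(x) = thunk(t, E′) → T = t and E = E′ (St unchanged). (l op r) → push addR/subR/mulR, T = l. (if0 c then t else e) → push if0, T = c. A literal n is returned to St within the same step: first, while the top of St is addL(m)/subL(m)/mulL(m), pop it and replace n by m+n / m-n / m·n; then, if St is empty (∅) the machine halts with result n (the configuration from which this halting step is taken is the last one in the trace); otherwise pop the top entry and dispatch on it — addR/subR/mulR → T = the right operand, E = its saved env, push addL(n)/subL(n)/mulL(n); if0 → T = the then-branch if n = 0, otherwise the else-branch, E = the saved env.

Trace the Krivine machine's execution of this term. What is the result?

Answer: 8

Derivation:
[0] <T=(8 - (let u = ((λx. 0) 5) in u)), E=∅, St=∅>
[1] <T=8, E=∅, St=[subR]>
[2] <T=(let u = ((λx. 0) 5) in u), E=∅, St=[subL(8)]>
[3] <T=u, E={u↦thunk(((λx. 0) 5), ∅)}, St=[subL(8)]>
[4] <T=((λx. 0) 5), E=∅, St=[subL(8)]>
[5] <T=(λx. 0), E=∅, St=[thunk :: subL(8)]>
[6] <T=0, E={x↦thunk(5, ∅)}, St=[subL(8)]>
→ final value 8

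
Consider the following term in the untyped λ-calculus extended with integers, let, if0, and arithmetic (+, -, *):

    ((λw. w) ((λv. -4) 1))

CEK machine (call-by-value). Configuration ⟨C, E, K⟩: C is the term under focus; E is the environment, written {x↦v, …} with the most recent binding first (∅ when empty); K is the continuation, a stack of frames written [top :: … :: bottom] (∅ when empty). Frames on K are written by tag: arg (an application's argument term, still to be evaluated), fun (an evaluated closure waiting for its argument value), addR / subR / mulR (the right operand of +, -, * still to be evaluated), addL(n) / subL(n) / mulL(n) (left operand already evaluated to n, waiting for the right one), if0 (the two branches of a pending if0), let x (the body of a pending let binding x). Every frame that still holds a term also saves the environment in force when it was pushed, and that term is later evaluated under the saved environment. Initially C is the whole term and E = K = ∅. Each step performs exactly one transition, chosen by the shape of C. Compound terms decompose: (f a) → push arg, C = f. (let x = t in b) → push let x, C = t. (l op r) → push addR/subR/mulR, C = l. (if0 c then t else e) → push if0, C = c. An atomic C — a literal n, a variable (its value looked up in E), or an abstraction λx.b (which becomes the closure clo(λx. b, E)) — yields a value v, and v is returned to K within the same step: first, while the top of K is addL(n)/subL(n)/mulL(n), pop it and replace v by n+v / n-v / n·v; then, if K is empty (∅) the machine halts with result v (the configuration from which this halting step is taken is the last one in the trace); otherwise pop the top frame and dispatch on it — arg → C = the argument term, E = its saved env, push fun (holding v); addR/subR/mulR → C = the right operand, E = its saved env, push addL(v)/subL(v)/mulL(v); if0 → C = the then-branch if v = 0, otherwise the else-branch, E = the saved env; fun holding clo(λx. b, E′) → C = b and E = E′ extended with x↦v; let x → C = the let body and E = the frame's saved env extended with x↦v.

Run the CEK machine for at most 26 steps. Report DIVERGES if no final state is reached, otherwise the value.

step 0: <C=((λw. w) ((λv. -4) 1)), E=∅, K=∅>
step 1: <C=(λw. w), E=∅, K=[arg]>
step 2: <C=((λv. -4) 1), E=∅, K=[fun]>
step 3: <C=(λv. -4), E=∅, K=[arg :: fun]>
step 4: <C=1, E=∅, K=[fun :: fun]>
step 5: <C=-4, E={v↦1}, K=[fun]>
step 6: <C=w, E={w↦-4}, K=∅>
→ final value -4

Answer: -4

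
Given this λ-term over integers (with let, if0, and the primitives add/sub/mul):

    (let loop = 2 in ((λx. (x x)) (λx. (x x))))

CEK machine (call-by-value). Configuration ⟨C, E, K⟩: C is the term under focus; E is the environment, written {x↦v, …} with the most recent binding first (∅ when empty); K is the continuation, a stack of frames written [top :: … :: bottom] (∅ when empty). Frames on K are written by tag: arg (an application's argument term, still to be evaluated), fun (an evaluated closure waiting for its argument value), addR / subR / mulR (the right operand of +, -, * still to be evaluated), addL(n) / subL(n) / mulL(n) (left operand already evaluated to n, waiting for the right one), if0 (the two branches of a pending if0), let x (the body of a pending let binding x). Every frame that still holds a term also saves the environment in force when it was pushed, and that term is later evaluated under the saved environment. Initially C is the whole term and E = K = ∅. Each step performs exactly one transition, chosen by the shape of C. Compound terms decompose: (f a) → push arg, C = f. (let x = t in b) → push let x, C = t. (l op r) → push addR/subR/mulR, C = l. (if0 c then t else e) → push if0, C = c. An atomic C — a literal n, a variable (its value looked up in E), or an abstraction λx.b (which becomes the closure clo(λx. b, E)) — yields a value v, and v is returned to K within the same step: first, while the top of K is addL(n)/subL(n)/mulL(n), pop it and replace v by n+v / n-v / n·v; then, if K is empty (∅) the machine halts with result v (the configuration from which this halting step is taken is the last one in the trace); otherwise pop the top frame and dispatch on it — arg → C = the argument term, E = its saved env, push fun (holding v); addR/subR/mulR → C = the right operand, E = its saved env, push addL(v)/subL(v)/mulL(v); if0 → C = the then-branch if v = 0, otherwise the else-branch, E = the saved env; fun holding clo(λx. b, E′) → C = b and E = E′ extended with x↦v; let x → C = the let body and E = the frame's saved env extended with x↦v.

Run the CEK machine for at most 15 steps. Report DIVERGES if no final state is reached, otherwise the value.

Answer: DIVERGES (no final state within 15 steps)

Machine steps:
step 0: <C=(let loop = 2 in ((λx. (x x)) (λx. (x x)))), E=∅, K=∅>
step 1: <C=2, E=∅, K=[let loop]>
step 2: <C=((λx. (x x)) (λx. (x x))), E={loop↦2}, K=∅>
step 3: <C=(λx. (x x)), E={loop↦2}, K=[arg]>
step 4: <C=(λx. (x x)), E={loop↦2}, K=[fun]>
step 5: <C=(x x), E={x↦clo(λx. (x x), {loop↦2}), loop↦2}, K=∅>
step 6: <C=x, E={x↦clo(λx. (x x), {loop↦2}), loop↦2}, K=[arg]>
step 7: <C=x, E={x↦clo(λx. (x x), {loop↦2}), loop↦2}, K=[fun]>
… configuration repeats with period 3 (steps 5–7 recur indefinitely) …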